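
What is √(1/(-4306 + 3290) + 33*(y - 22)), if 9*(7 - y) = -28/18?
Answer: I*√10227871086/4572 ≈ 22.12*I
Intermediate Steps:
y = 581/81 (y = 7 - (-28)/(9*18) = 7 - ⅑*(-14/9) = 7 + 14/81 = 581/81 ≈ 7.1728)
√(1/(-4306 + 3290) + 33*(y - 22)) = √(1/(-4306 + 3290) + 33*(581/81 - 22)) = √(1/(-1016) + 33*(-1201/81)) = √(-1/1016 - 13211/27) = √(-13422403/27432) = I*√10227871086/4572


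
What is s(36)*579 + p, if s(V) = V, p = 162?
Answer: 21006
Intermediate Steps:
s(36)*579 + p = 36*579 + 162 = 20844 + 162 = 21006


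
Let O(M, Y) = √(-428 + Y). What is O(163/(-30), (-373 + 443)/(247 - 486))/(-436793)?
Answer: -I*√24464518/104393527 ≈ -4.738e-5*I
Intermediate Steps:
O(163/(-30), (-373 + 443)/(247 - 486))/(-436793) = √(-428 + (-373 + 443)/(247 - 486))/(-436793) = √(-428 + 70/(-239))*(-1/436793) = √(-428 + 70*(-1/239))*(-1/436793) = √(-428 - 70/239)*(-1/436793) = √(-102362/239)*(-1/436793) = (I*√24464518/239)*(-1/436793) = -I*√24464518/104393527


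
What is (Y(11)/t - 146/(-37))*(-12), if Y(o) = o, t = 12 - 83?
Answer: -119508/2627 ≈ -45.492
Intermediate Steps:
t = -71
(Y(11)/t - 146/(-37))*(-12) = (11/(-71) - 146/(-37))*(-12) = (11*(-1/71) - 146*(-1/37))*(-12) = (-11/71 + 146/37)*(-12) = (9959/2627)*(-12) = -119508/2627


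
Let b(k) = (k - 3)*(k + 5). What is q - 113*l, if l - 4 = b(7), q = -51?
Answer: -5927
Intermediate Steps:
b(k) = (-3 + k)*(5 + k)
l = 52 (l = 4 + (-15 + 7**2 + 2*7) = 4 + (-15 + 49 + 14) = 4 + 48 = 52)
q - 113*l = -51 - 113*52 = -51 - 5876 = -5927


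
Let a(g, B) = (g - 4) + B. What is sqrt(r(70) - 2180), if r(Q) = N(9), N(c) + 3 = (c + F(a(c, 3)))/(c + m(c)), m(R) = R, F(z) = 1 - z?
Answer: I*sqrt(19646)/3 ≈ 46.721*I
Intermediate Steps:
a(g, B) = -4 + B + g (a(g, B) = (-4 + g) + B = -4 + B + g)
N(c) = -3 + 1/c (N(c) = -3 + (c + (1 - (-4 + 3 + c)))/(c + c) = -3 + (c + (1 - (-1 + c)))/((2*c)) = -3 + (c + (1 + (1 - c)))*(1/(2*c)) = -3 + (c + (2 - c))*(1/(2*c)) = -3 + 2*(1/(2*c)) = -3 + 1/c)
r(Q) = -26/9 (r(Q) = -3 + 1/9 = -26/9)
sqrt(r(70) - 2180) = sqrt(-26/9 - 2180) = sqrt(-19646/9) = I*sqrt(19646)/3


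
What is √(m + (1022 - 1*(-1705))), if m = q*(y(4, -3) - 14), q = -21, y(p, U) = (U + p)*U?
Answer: 2*√771 ≈ 55.534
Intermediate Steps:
y(p, U) = U*(U + p)
m = 357 (m = -21*(-3*(-3 + 4) - 14) = -21*(-3*1 - 14) = -21*(-3 - 14) = -21*(-17) = 357)
√(m + (1022 - 1*(-1705))) = √(357 + (1022 - 1*(-1705))) = √(357 + (1022 + 1705)) = √(357 + 2727) = √3084 = 2*√771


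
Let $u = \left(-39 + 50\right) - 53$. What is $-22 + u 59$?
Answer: $-2500$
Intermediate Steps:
$u = -42$ ($u = 11 - 53 = -42$)
$-22 + u 59 = -22 - 2478 = -2500$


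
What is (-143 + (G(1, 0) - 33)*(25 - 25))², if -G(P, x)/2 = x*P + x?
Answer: 20449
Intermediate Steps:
G(P, x) = -2*x - 2*P*x (G(P, x) = -2*(x*P + x) = -2*(P*x + x) = -2*(x + P*x) = -2*x - 2*P*x)
(-143 + (G(1, 0) - 33)*(25 - 25))² = (-143 + (-2*0*(1 + 1) - 33)*(25 - 25))² = (-143 + (-2*0*2 - 33)*0)² = (-143 + (0 - 33)*0)² = (-143 - 33*0)² = (-143 + 0)² = (-143)² = 20449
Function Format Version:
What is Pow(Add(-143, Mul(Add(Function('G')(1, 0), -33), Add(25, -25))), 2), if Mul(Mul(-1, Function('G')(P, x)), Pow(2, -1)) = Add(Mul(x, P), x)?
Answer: 20449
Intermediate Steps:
Function('G')(P, x) = Add(Mul(-2, x), Mul(-2, P, x)) (Function('G')(P, x) = Mul(-2, Add(Mul(x, P), x)) = Mul(-2, Add(Mul(P, x), x)) = Mul(-2, Add(x, Mul(P, x))) = Add(Mul(-2, x), Mul(-2, P, x)))
Pow(Add(-143, Mul(Add(Function('G')(1, 0), -33), Add(25, -25))), 2) = Pow(Add(-143, Mul(Add(Mul(-2, 0, Add(1, 1)), -33), Add(25, -25))), 2) = Pow(Add(-143, Mul(Add(Mul(-2, 0, 2), -33), 0)), 2) = Pow(Add(-143, Mul(Add(0, -33), 0)), 2) = Pow(Add(-143, Mul(-33, 0)), 2) = Pow(Add(-143, 0), 2) = Pow(-143, 2) = 20449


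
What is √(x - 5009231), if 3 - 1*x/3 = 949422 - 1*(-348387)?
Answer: I*√8902649 ≈ 2983.7*I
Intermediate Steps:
x = -3893418 (x = 9 - 3*(949422 - 1*(-348387)) = 9 - 3*(949422 + 348387) = 9 - 3*1297809 = 9 - 3893427 = -3893418)
√(x - 5009231) = √(-3893418 - 5009231) = √(-8902649) = I*√8902649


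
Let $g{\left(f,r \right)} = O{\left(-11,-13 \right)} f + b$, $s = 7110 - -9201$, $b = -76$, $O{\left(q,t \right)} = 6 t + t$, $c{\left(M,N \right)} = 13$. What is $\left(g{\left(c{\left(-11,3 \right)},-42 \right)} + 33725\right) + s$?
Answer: $48777$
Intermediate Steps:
$O{\left(q,t \right)} = 7 t$
$s = 16311$ ($s = 7110 + 9201 = 16311$)
$g{\left(f,r \right)} = -76 - 91 f$ ($g{\left(f,r \right)} = 7 \left(-13\right) f - 76 = - 91 f - 76 = -76 - 91 f$)
$\left(g{\left(c{\left(-11,3 \right)},-42 \right)} + 33725\right) + s = \left(\left(-76 - 1183\right) + 33725\right) + 16311 = \left(-1259 + 33725\right) + 16311 = 32466 + 16311 = 48777$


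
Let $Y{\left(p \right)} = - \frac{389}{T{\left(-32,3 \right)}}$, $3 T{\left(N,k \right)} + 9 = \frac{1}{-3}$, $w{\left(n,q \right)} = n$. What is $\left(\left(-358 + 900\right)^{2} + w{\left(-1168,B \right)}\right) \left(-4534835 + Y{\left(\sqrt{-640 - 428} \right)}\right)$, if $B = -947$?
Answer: $- \frac{9287865976971}{7} \approx -1.3268 \cdot 10^{12}$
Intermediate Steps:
$T{\left(N,k \right)} = - \frac{28}{9}$ ($T{\left(N,k \right)} = -3 + \frac{1}{3 \left(-3\right)} = -3 + \frac{1}{3} \left(- \frac{1}{3}\right) = -3 - \frac{1}{9} = - \frac{28}{9}$)
$Y{\left(p \right)} = \frac{3501}{28}$ ($Y{\left(p \right)} = - \frac{389}{- \frac{28}{9}} = \left(-389\right) \left(- \frac{9}{28}\right) = \frac{3501}{28}$)
$\left(\left(-358 + 900\right)^{2} + w{\left(-1168,B \right)}\right) \left(-4534835 + Y{\left(\sqrt{-640 - 428} \right)}\right) = \left(\left(-358 + 900\right)^{2} - 1168\right) \left(-4534835 + \frac{3501}{28}\right) = \left(542^{2} - 1168\right) \left(- \frac{126971879}{28}\right) = \left(293764 - 1168\right) \left(- \frac{126971879}{28}\right) = 292596 \left(- \frac{126971879}{28}\right) = - \frac{9287865976971}{7}$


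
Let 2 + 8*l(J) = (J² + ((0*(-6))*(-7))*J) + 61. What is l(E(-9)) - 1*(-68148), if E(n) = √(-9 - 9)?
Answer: 545225/8 ≈ 68153.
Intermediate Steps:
E(n) = 3*I*√2 (E(n) = √(-18) = 3*I*√2)
l(J) = 59/8 + J²/8 (l(J) = -¼ + ((J² + ((0*(-6))*(-7))*J) + 61)/8 = -¼ + ((J² + (0*(-7))*J) + 61)/8 = -¼ + ((J² + 0*J) + 61)/8 = -¼ + ((J² + 0) + 61)/8 = -¼ + (J² + 61)/8 = -¼ + (61 + J²)/8 = -¼ + (61/8 + J²/8) = 59/8 + J²/8)
l(E(-9)) - 1*(-68148) = (59/8 + (3*I*√2)²/8) - 1*(-68148) = (59/8 + (⅛)*(-18)) + 68148 = (59/8 - 9/4) + 68148 = 41/8 + 68148 = 545225/8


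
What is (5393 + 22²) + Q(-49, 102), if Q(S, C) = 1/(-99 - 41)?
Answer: 822779/140 ≈ 5877.0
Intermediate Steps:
Q(S, C) = -1/140 (Q(S, C) = 1/(-140) = -1/140)
(5393 + 22²) + Q(-49, 102) = (5393 + 22²) - 1/140 = (5393 + 484) - 1/140 = 5877 - 1/140 = 822779/140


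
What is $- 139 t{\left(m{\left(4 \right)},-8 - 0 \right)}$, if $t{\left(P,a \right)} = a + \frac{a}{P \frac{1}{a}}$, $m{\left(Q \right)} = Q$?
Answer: $-1112$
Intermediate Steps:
$t{\left(P,a \right)} = a + \frac{a^{2}}{P}$ ($t{\left(P,a \right)} = a + a \frac{a}{P} = a + \frac{a^{2}}{P}$)
$- 139 t{\left(m{\left(4 \right)},-8 - 0 \right)} = - 139 \frac{\left(-8 - 0\right) \left(4 - 8\right)}{4} = - 139 \left(-8 + 0\right) \frac{1}{4} \left(4 + \left(-8 + 0\right)\right) = - 139 \left(\left(-8\right) \frac{1}{4} \left(4 - 8\right)\right) = - 139 \left(\left(-8\right) \frac{1}{4} \left(-4\right)\right) = \left(-139\right) 8 = -1112$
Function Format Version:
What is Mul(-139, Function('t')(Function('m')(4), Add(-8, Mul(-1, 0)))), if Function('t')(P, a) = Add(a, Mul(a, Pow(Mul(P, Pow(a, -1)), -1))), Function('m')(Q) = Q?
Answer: -1112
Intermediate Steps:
Function('t')(P, a) = Add(a, Mul(Pow(P, -1), Pow(a, 2))) (Function('t')(P, a) = Add(a, Mul(a, Mul(a, Pow(P, -1)))) = Add(a, Mul(Pow(P, -1), Pow(a, 2))))
Mul(-139, Function('t')(Function('m')(4), Add(-8, Mul(-1, 0)))) = Mul(-139, Mul(Add(-8, Mul(-1, 0)), Pow(4, -1), Add(4, Add(-8, Mul(-1, 0))))) = Mul(-139, Mul(Add(-8, 0), Rational(1, 4), Add(4, Add(-8, 0)))) = Mul(-139, Mul(-8, Rational(1, 4), Add(4, -8))) = Mul(-139, Mul(-8, Rational(1, 4), -4)) = Mul(-139, 8) = -1112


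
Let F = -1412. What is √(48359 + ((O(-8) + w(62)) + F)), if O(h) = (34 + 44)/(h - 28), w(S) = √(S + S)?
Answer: √(1690014 + 72*√31)/6 ≈ 216.69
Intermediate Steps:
w(S) = √2*√S (w(S) = √(2*S) = √2*√S)
O(h) = 78/(-28 + h)
√(48359 + ((O(-8) + w(62)) + F)) = √(48359 + ((78/(-28 - 8) + √2*√62) - 1412)) = √(48359 + ((78/(-36) + 2*√31) - 1412)) = √(48359 + ((78*(-1/36) + 2*√31) - 1412)) = √(48359 + ((-13/6 + 2*√31) - 1412)) = √(48359 + (-8485/6 + 2*√31)) = √(281669/6 + 2*√31)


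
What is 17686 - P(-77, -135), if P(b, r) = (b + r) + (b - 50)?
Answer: 18025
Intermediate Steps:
P(b, r) = -50 + r + 2*b (P(b, r) = (b + r) + (-50 + b) = -50 + r + 2*b)
17686 - P(-77, -135) = 17686 - (-50 - 135 + 2*(-77)) = 17686 - (-50 - 135 - 154) = 17686 - 1*(-339) = 17686 + 339 = 18025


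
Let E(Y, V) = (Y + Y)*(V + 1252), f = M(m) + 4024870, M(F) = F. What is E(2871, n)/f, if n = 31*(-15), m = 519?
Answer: 4518954/4025389 ≈ 1.1226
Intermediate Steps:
n = -465
f = 4025389 (f = 519 + 4024870 = 4025389)
E(Y, V) = 2*Y*(1252 + V) (E(Y, V) = (2*Y)*(1252 + V) = 2*Y*(1252 + V))
E(2871, n)/f = (2*2871*(1252 - 465))/4025389 = (2*2871*787)*(1/4025389) = 4518954*(1/4025389) = 4518954/4025389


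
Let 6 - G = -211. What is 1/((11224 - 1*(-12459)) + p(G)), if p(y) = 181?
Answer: 1/23864 ≈ 4.1904e-5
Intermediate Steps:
G = 217 (G = 6 - 1*(-211) = 6 + 211 = 217)
1/((11224 - 1*(-12459)) + p(G)) = 1/((11224 - 1*(-12459)) + 181) = 1/((11224 + 12459) + 181) = 1/(23683 + 181) = 1/23864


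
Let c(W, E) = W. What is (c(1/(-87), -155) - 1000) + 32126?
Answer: 2707961/87 ≈ 31126.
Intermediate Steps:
(c(1/(-87), -155) - 1000) + 32126 = (1/(-87) - 1000) + 32126 = (-1/87 - 1000) + 32126 = -87001/87 + 32126 = 2707961/87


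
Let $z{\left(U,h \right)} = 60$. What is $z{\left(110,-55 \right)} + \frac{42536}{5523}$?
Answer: $\frac{373916}{5523} \approx 67.702$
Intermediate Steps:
$z{\left(110,-55 \right)} + \frac{42536}{5523} = 60 + \frac{42536}{5523} = \frac{373916}{5523}$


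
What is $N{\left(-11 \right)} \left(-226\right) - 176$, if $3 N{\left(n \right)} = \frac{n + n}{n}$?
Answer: $- \frac{980}{3} \approx -326.67$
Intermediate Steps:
$N{\left(n \right)} = \frac{2}{3}$ ($N{\left(n \right)} = \frac{\left(n + n\right) \frac{1}{n}}{3} = \frac{2 n \frac{1}{n}}{3} = \frac{1}{3} \cdot 2 = \frac{2}{3}$)
$N{\left(-11 \right)} \left(-226\right) - 176 = \frac{2}{3} \left(-226\right) - 176 = - \frac{452}{3} - 176 = - \frac{980}{3}$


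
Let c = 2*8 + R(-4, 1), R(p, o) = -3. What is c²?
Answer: 169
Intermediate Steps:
c = 13 (c = 2*8 - 3 = 16 - 3 = 13)
c² = 13² = 169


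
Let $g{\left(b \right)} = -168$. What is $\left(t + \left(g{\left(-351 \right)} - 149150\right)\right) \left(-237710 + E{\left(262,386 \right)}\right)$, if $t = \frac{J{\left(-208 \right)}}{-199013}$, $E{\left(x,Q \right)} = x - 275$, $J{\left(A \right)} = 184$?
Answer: $\frac{7064229755824914}{199013} \approx 3.5496 \cdot 10^{10}$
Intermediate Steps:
$E{\left(x,Q \right)} = -275 + x$ ($E{\left(x,Q \right)} = x - 275 = -275 + x$)
$t = - \frac{184}{199013}$ ($t = \frac{184}{-199013} = 184 \left(- \frac{1}{199013}\right) = - \frac{184}{199013} \approx -0.00092456$)
$\left(t + \left(g{\left(-351 \right)} - 149150\right)\right) \left(-237710 + E{\left(262,386 \right)}\right) = \left(- \frac{184}{199013} - 149318\right) \left(-237710 + \left(-275 + 262\right)\right) = \left(- \frac{184}{199013} - 149318\right) \left(-237710 - 13\right) = \left(- \frac{184}{199013} - 149318\right) \left(-237723\right) = \left(- \frac{29716223318}{199013}\right) \left(-237723\right) = \frac{7064229755824914}{199013}$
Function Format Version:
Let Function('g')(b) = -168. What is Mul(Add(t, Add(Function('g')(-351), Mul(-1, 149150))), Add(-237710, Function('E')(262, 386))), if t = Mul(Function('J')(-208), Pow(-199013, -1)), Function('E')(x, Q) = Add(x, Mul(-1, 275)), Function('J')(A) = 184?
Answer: Rational(7064229755824914, 199013) ≈ 3.5496e+10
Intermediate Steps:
Function('E')(x, Q) = Add(-275, x) (Function('E')(x, Q) = Add(x, -275) = Add(-275, x))
t = Rational(-184, 199013) (t = Mul(184, Pow(-199013, -1)) = Mul(184, Rational(-1, 199013)) = Rational(-184, 199013) ≈ -0.00092456)
Mul(Add(t, Add(Function('g')(-351), Mul(-1, 149150))), Add(-237710, Function('E')(262, 386))) = Mul(Add(Rational(-184, 199013), Add(-168, Mul(-1, 149150))), Add(-237710, Add(-275, 262))) = Mul(Add(Rational(-184, 199013), Add(-168, -149150)), Add(-237710, -13)) = Mul(Add(Rational(-184, 199013), -149318), -237723) = Mul(Rational(-29716223318, 199013), -237723) = Rational(7064229755824914, 199013)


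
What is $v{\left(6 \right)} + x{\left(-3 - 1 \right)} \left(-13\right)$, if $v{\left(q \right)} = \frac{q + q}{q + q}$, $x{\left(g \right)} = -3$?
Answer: $40$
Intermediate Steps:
$v{\left(q \right)} = 1$ ($v{\left(q \right)} = \frac{2 q}{2 q} = 2 q \frac{1}{2 q} = 1$)
$v{\left(6 \right)} + x{\left(-3 - 1 \right)} \left(-13\right) = 1 - -39 = 1 + 39 = 40$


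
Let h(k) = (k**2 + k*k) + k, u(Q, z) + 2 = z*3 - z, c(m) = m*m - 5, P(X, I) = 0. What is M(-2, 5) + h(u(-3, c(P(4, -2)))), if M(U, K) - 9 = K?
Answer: 290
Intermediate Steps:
M(U, K) = 9 + K
c(m) = -5 + m**2 (c(m) = m**2 - 5 = -5 + m**2)
u(Q, z) = -2 + 2*z (u(Q, z) = -2 + (z*3 - z) = -2 + (3*z - z) = -2 + 2*z)
h(k) = k + 2*k**2 (h(k) = (k**2 + k**2) + k = 2*k**2 + k = k + 2*k**2)
M(-2, 5) + h(u(-3, c(P(4, -2)))) = (9 + 5) + (-2 + 2*(-5 + 0**2))*(1 + 2*(-2 + 2*(-5 + 0**2))) = 14 + (-2 + 2*(-5 + 0))*(1 + 2*(-2 + 2*(-5 + 0))) = 14 + (-2 + 2*(-5))*(1 + 2*(-2 + 2*(-5))) = 14 + (-2 - 10)*(1 + 2*(-2 - 10)) = 14 - 12*(1 + 2*(-12)) = 14 - 12*(1 - 24) = 14 - 12*(-23) = 14 + 276 = 290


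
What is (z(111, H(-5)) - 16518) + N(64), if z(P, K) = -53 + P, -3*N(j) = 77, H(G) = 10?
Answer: -49457/3 ≈ -16486.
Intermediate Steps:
N(j) = -77/3 (N(j) = -1/3*77 = -77/3)
(z(111, H(-5)) - 16518) + N(64) = ((-53 + 111) - 16518) - 77/3 = (58 - 16518) - 77/3 = -16460 - 77/3 = -49457/3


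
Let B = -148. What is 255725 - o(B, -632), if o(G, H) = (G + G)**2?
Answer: 168109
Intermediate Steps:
o(G, H) = 4*G**2 (o(G, H) = (2*G)**2 = 4*G**2)
255725 - o(B, -632) = 255725 - 4*(-148)**2 = 255725 - 4*21904 = 255725 - 1*87616 = 255725 - 87616 = 168109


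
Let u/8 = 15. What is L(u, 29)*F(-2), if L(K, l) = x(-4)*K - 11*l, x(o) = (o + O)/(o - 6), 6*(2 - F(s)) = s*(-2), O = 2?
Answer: -1180/3 ≈ -393.33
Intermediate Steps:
u = 120 (u = 8*15 = 120)
F(s) = 2 + s/3 (F(s) = 2 - s*(-2)/6 = 2 - (-1)*s/3 = 2 + s/3)
x(o) = (2 + o)/(-6 + o) (x(o) = (o + 2)/(o - 6) = (2 + o)/(-6 + o))
L(K, l) = -11*l + K/5 (L(K, l) = ((2 - 4)/(-6 - 4))*K - 11*l = (-2/(-10))*K - 11*l = (-⅒*(-2))*K - 11*l = K/5 - 11*l = -11*l + K/5)
L(u, 29)*F(-2) = (-11*29 + (⅕)*120)*(2 + (⅓)*(-2)) = (-319 + 24)*(2 - ⅔) = -295*4/3 = -1180/3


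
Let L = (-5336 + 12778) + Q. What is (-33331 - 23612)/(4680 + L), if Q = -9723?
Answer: -56943/2399 ≈ -23.736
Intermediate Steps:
L = -2281 (L = (-5336 + 12778) - 9723 = 7442 - 9723 = -2281)
(-33331 - 23612)/(4680 + L) = (-33331 - 23612)/(4680 - 2281) = -56943/2399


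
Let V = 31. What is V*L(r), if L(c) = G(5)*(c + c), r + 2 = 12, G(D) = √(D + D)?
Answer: 620*√10 ≈ 1960.6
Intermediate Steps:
G(D) = √2*√D (G(D) = √(2*D) = √2*√D)
r = 10 (r = -2 + 12 = 10)
L(c) = 2*c*√10 (L(c) = (√2*√5)*(c + c) = √10*(2*c) = 2*c*√10)
V*L(r) = 31*(2*10*√10) = 31*(20*√10) = 620*√10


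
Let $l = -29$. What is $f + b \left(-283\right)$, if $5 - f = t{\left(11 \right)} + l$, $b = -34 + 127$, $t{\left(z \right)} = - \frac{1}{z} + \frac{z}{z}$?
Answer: $- \frac{289145}{11} \approx -26286.0$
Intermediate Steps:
$t{\left(z \right)} = 1 - \frac{1}{z}$ ($t{\left(z \right)} = - \frac{1}{z} + 1 = 1 - \frac{1}{z}$)
$b = 93$
$f = \frac{364}{11}$ ($f = 5 - \left(\frac{-1 + 11}{11} - 29\right) = 5 - \left(\frac{1}{11} \cdot 10 - 29\right) = 5 - \left(\frac{10}{11} - 29\right) = 5 - - \frac{309}{11} = 5 + \frac{309}{11} = \frac{364}{11} \approx 33.091$)
$f + b \left(-283\right) = \frac{364}{11} + 93 \left(-283\right) = \frac{364}{11} - 26319 = - \frac{289145}{11}$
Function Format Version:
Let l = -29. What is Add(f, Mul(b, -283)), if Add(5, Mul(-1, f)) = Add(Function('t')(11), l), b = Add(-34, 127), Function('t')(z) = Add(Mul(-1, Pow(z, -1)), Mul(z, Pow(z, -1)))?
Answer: Rational(-289145, 11) ≈ -26286.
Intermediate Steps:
Function('t')(z) = Add(1, Mul(-1, Pow(z, -1))) (Function('t')(z) = Add(Mul(-1, Pow(z, -1)), 1) = Add(1, Mul(-1, Pow(z, -1))))
b = 93
f = Rational(364, 11) (f = Add(5, Mul(-1, Add(Mul(Pow(11, -1), Add(-1, 11)), -29))) = Add(5, Mul(-1, Add(Mul(Rational(1, 11), 10), -29))) = Add(5, Mul(-1, Add(Rational(10, 11), -29))) = Add(5, Mul(-1, Rational(-309, 11))) = Add(5, Rational(309, 11)) = Rational(364, 11) ≈ 33.091)
Add(f, Mul(b, -283)) = Add(Rational(364, 11), Mul(93, -283)) = Add(Rational(364, 11), -26319) = Rational(-289145, 11)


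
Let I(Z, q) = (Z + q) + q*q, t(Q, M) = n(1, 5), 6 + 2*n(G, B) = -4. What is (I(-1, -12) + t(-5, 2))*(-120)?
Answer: -15120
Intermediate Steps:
n(G, B) = -5 (n(G, B) = -3 + (1/2)*(-4) = -3 - 2 = -5)
t(Q, M) = -5
I(Z, q) = Z + q + q**2 (I(Z, q) = (Z + q) + q**2 = Z + q + q**2)
(I(-1, -12) + t(-5, 2))*(-120) = ((-1 - 12 + (-12)**2) - 5)*(-120) = ((-1 - 12 + 144) - 5)*(-120) = (131 - 5)*(-120) = 126*(-120) = -15120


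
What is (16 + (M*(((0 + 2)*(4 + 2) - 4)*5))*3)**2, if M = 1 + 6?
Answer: 732736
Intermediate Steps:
M = 7
(16 + (M*(((0 + 2)*(4 + 2) - 4)*5))*3)**2 = (16 + (7*(((0 + 2)*(4 + 2) - 4)*5))*3)**2 = (16 + (7*((2*6 - 4)*5))*3)**2 = (16 + (7*((12 - 4)*5))*3)**2 = (16 + (7*(8*5))*3)**2 = (16 + (7*40)*3)**2 = (16 + 280*3)**2 = (16 + 840)**2 = 856**2 = 732736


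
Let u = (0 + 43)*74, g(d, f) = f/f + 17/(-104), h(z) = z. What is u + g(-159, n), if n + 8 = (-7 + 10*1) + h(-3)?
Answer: 331015/104 ≈ 3182.8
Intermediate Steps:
n = -8 (n = -8 + ((-7 + 10*1) - 3) = -8 + ((-7 + 10) - 3) = -8 + (3 - 3) = -8 + 0 = -8)
g(d, f) = 87/104 (g(d, f) = 1 + 17*(-1/104) = 1 - 17/104 = 87/104)
u = 3182 (u = 43*74 = 3182)
u + g(-159, n) = 3182 + 87/104 = 331015/104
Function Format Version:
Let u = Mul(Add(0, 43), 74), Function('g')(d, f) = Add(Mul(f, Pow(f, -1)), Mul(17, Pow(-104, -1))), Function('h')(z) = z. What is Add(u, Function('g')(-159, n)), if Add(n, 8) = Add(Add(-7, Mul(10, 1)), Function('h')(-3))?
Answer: Rational(331015, 104) ≈ 3182.8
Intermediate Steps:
n = -8 (n = Add(-8, Add(Add(-7, Mul(10, 1)), -3)) = Add(-8, Add(Add(-7, 10), -3)) = Add(-8, Add(3, -3)) = Add(-8, 0) = -8)
Function('g')(d, f) = Rational(87, 104) (Function('g')(d, f) = Add(1, Mul(17, Rational(-1, 104))) = Add(1, Rational(-17, 104)) = Rational(87, 104))
u = 3182 (u = Mul(43, 74) = 3182)
Add(u, Function('g')(-159, n)) = Add(3182, Rational(87, 104)) = Rational(331015, 104)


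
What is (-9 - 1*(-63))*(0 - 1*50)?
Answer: -2700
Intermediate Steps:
(-9 - 1*(-63))*(0 - 1*50) = (-9 + 63)*(0 - 50) = 54*(-50) = -2700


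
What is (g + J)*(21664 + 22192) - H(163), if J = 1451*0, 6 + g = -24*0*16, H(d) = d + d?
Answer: -263462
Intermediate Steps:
H(d) = 2*d
g = -6 (g = -6 - 24*0*16 = -6 + 0*16 = -6 + 0 = -6)
J = 0
(g + J)*(21664 + 22192) - H(163) = (-6 + 0)*(21664 + 22192) - 2*163 = -6*43856 - 1*326 = -263136 - 326 = -263462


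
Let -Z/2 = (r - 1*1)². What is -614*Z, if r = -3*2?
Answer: 60172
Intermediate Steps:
r = -6
Z = -98 (Z = -2*(-6 - 1*1)² = -2*(-6 - 1)² = -2*(-7)² = -2*49 = -98)
-614*Z = -614*(-98) = 60172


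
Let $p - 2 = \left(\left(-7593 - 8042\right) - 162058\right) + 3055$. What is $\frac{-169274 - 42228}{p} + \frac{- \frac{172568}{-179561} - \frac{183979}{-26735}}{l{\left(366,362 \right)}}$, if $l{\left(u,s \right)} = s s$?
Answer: $\frac{899049426585346703}{742303323274770180} \approx 1.2112$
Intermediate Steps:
$l{\left(u,s \right)} = s^{2}$
$p = -174636$ ($p = 2 + \left(\left(\left(-7593 - 8042\right) - 162058\right) + 3055\right) = 2 + \left(\left(-15635 - 162058\right) + 3055\right) = 2 + \left(-177693 + 3055\right) = 2 - 174638 = -174636$)
$\frac{-169274 - 42228}{p} + \frac{- \frac{172568}{-179561} - \frac{183979}{-26735}}{l{\left(366,362 \right)}} = \frac{-169274 - 42228}{-174636} + \frac{- \frac{172568}{-179561} - \frac{183979}{-26735}}{362^{2}} = \left(-211502\right) \left(- \frac{1}{174636}\right) + \frac{\left(-172568\right) \left(- \frac{1}{179561}\right) - - \frac{183979}{26735}}{131044} = \frac{105751}{87318} + \left(\frac{4664}{4853} + \frac{183979}{26735}\right) \frac{1}{131044} = \frac{105751}{87318} + \frac{1017542127}{129744955} \cdot \frac{1}{131044} = \frac{105751}{87318} + \frac{1017542127}{17002297883020} = \frac{899049426585346703}{742303323274770180}$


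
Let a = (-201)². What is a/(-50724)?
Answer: -4489/5636 ≈ -0.79649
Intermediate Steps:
a = 40401
a/(-50724) = 40401/(-50724) = 40401*(-1/50724) = -4489/5636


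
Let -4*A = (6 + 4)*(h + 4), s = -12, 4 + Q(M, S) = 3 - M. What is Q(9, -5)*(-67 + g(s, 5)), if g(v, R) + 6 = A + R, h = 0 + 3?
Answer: 855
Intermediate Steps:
Q(M, S) = -1 - M (Q(M, S) = -4 + (3 - M) = -1 - M)
h = 3
A = -35/2 (A = -(6 + 4)*(3 + 4)/4 = -5*7/2 = -1/4*70 = -35/2 ≈ -17.500)
g(v, R) = -47/2 + R (g(v, R) = -6 + (-35/2 + R) = -47/2 + R)
Q(9, -5)*(-67 + g(s, 5)) = (-1 - 1*9)*(-67 + (-47/2 + 5)) = (-1 - 9)*(-67 - 37/2) = -10*(-171/2) = 855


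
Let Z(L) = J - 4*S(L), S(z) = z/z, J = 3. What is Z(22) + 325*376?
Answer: 122199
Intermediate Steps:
S(z) = 1
Z(L) = -1 (Z(L) = 3 - 4*1 = 3 - 4 = -1)
Z(22) + 325*376 = -1 + 325*376 = -1 + 122200 = 122199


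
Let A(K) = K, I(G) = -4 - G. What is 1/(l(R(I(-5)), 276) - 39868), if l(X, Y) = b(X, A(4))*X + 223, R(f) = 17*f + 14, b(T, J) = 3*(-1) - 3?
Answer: -1/39831 ≈ -2.5106e-5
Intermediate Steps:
b(T, J) = -6 (b(T, J) = -3 - 3 = -6)
R(f) = 14 + 17*f
l(X, Y) = 223 - 6*X (l(X, Y) = -6*X + 223 = 223 - 6*X)
1/(l(R(I(-5)), 276) - 39868) = 1/((223 - 6*(14 + 17*(-4 - 1*(-5)))) - 39868) = 1/((223 - 6*(14 + 17*(-4 + 5))) - 39868) = 1/((223 - 6*(14 + 17*1)) - 39868) = 1/((223 - 6*(14 + 17)) - 39868) = 1/((223 - 6*31) - 39868) = 1/((223 - 186) - 39868) = 1/(37 - 39868) = 1/(-39831) = -1/39831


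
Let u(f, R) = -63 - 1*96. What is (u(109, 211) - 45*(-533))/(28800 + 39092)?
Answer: 1083/3086 ≈ 0.35094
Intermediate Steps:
u(f, R) = -159 (u(f, R) = -63 - 96 = -159)
(u(109, 211) - 45*(-533))/(28800 + 39092) = (-159 - 45*(-533))/(28800 + 39092) = (-159 + 23985)/67892 = 23826*(1/67892) = 1083/3086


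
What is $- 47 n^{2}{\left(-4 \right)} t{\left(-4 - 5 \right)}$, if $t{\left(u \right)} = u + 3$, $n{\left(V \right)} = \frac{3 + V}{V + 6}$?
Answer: $\frac{141}{2} \approx 70.5$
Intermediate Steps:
$n{\left(V \right)} = \frac{3 + V}{6 + V}$
$t{\left(u \right)} = 3 + u$
$- 47 n^{2}{\left(-4 \right)} t{\left(-4 - 5 \right)} = - 47 \left(\frac{3 - 4}{6 - 4}\right)^{2} \left(3 - 9\right) = - 47 \left(\frac{1}{2} \left(-1\right)\right)^{2} \left(3 - 9\right) = - 47 \left(\frac{1}{2} \left(-1\right)\right)^{2} \left(-6\right) = - 47 \left(- \frac{1}{2}\right)^{2} \left(-6\right) = \left(-47\right) \frac{1}{4} \left(-6\right) = \left(- \frac{47}{4}\right) \left(-6\right) = \frac{141}{2}$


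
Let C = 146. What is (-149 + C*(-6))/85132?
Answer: -1025/85132 ≈ -0.012040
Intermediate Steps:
(-149 + C*(-6))/85132 = (-149 + 146*(-6))/85132 = (-149 - 876)*(1/85132) = -1025*1/85132 = -1025/85132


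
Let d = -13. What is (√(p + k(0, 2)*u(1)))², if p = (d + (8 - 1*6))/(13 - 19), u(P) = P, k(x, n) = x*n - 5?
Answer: -19/6 ≈ -3.1667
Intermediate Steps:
k(x, n) = -5 + n*x (k(x, n) = n*x - 5 = -5 + n*x)
p = 11/6 (p = (-13 + (8 - 1*6))/(13 - 19) = (-13 + (8 - 6))/(-6) = (-13 + 2)*(-⅙) = -11*(-⅙) = 11/6 ≈ 1.8333)
(√(p + k(0, 2)*u(1)))² = (√(11/6 + (-5 + 2*0)*1))² = (√(11/6 + (-5 + 0)*1))² = (√(11/6 - 5*1))² = (√(11/6 - 5))² = (√(-19/6))² = (I*√114/6)² = -19/6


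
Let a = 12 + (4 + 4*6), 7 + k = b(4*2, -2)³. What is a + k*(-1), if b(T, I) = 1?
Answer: 46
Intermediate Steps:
k = -6 (k = -7 + 1³ = -7 + 1 = -6)
a = 40 (a = 12 + (4 + 24) = 12 + 28 = 40)
a + k*(-1) = 40 - 6*(-1) = 40 + 6 = 46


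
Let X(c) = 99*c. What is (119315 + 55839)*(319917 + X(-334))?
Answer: 50243100054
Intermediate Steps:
(119315 + 55839)*(319917 + X(-334)) = (119315 + 55839)*(319917 + 99*(-334)) = 175154*(319917 - 33066) = 175154*286851 = 50243100054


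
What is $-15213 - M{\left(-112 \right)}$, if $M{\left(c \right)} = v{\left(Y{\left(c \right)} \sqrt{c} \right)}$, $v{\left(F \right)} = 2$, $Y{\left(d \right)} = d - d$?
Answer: $-15215$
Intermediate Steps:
$Y{\left(d \right)} = 0$
$M{\left(c \right)} = 2$
$-15213 - M{\left(-112 \right)} = -15213 - 2 = -15215$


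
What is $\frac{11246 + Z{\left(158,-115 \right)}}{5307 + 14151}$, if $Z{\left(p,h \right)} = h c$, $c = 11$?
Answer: $\frac{1109}{2162} \approx 0.51295$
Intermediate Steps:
$Z{\left(p,h \right)} = 11 h$ ($Z{\left(p,h \right)} = h 11 = 11 h$)
$\frac{11246 + Z{\left(158,-115 \right)}}{5307 + 14151} = \frac{11246 + 11 \left(-115\right)}{5307 + 14151} = \frac{11246 - 1265}{19458} = 9981 \cdot \frac{1}{19458} = \frac{1109}{2162}$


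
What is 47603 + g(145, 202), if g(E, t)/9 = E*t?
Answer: 311213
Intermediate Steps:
g(E, t) = 9*E*t (g(E, t) = 9*(E*t) = 9*E*t)
47603 + g(145, 202) = 47603 + 9*145*202 = 47603 + 263610 = 311213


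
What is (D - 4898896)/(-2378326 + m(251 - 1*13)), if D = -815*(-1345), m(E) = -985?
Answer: 3802721/2379311 ≈ 1.5982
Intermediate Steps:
D = 1096175
(D - 4898896)/(-2378326 + m(251 - 1*13)) = (1096175 - 4898896)/(-2378326 - 985) = -3802721/(-2379311) = -3802721*(-1/2379311) = 3802721/2379311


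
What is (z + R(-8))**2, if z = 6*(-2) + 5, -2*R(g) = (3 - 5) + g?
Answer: 4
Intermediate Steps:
R(g) = 1 - g/2 (R(g) = -((3 - 5) + g)/2 = -(-2 + g)/2 = 1 - g/2)
z = -7 (z = -12 + 5 = -7)
(z + R(-8))**2 = (-7 + (1 - 1/2*(-8)))**2 = (-7 + (1 + 4))**2 = (-7 + 5)**2 = (-2)**2 = 4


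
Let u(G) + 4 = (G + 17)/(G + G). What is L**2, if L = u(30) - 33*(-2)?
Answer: 14190289/3600 ≈ 3941.7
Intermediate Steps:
u(G) = -4 + (17 + G)/(2*G) (u(G) = -4 + (G + 17)/(G + G) = -4 + (17 + G)/((2*G)) = -4 + (17 + G)*(1/(2*G)) = -4 + (17 + G)/(2*G))
L = 3767/60 (L = (1/2)*(17 - 7*30)/30 - 33*(-2) = (1/2)*(1/30)*(17 - 210) + 66 = (1/2)*(1/30)*(-193) + 66 = -193/60 + 66 = 3767/60 ≈ 62.783)
L**2 = (3767/60)**2 = 14190289/3600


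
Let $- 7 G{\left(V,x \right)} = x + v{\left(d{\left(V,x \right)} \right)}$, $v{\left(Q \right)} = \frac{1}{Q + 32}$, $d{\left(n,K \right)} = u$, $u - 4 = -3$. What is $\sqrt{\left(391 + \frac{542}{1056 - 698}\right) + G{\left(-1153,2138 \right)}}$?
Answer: $\frac{\sqrt{148885964535}}{41349} \approx 9.3317$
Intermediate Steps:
$u = 1$ ($u = 4 - 3 = 1$)
$d{\left(n,K \right)} = 1$
$v{\left(Q \right)} = \frac{1}{32 + Q}$
$G{\left(V,x \right)} = - \frac{1}{231} - \frac{x}{7}$ ($G{\left(V,x \right)} = - \frac{x + \frac{1}{32 + 1}}{7} = - \frac{x + \frac{1}{33}}{7} = - \frac{\frac{1}{33} + x}{7} = - \frac{1}{231} - \frac{x}{7}$)
$\sqrt{\left(391 + \frac{542}{1056 - 698}\right) + G{\left(-1153,2138 \right)}} = \sqrt{\left(391 + \frac{542}{1056 - 698}\right) - \frac{70555}{231}} = \sqrt{\left(391 + \frac{542}{358}\right) - \frac{70555}{231}} = \sqrt{\left(391 + 542 \cdot \frac{1}{358}\right) - \frac{70555}{231}} = \sqrt{\left(391 + \frac{271}{179}\right) - \frac{70555}{231}} = \sqrt{\frac{70260}{179} - \frac{70555}{231}} = \sqrt{\frac{3600715}{41349}} = \frac{\sqrt{148885964535}}{41349}$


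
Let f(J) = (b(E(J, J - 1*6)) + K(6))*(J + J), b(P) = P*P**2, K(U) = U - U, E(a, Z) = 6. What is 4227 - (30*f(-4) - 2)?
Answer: 56069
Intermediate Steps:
K(U) = 0
b(P) = P**3
f(J) = 432*J (f(J) = (6**3 + 0)*(J + J) = (216 + 0)*(2*J) = 216*(2*J) = 432*J)
4227 - (30*f(-4) - 2) = 4227 - (30*(432*(-4)) - 2) = 4227 - (30*(-1728) - 2) = 4227 - (-51840 - 2) = 4227 - 1*(-51842) = 4227 + 51842 = 56069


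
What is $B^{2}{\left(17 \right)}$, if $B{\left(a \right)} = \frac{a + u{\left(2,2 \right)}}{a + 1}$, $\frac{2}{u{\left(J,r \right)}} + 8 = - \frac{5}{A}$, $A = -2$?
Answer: $\frac{3721}{4356} \approx 0.85422$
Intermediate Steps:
$u{\left(J,r \right)} = - \frac{4}{11}$ ($u{\left(J,r \right)} = \frac{2}{-8 - \frac{5}{-2}} = \frac{2}{-8 - - \frac{5}{2}} = \frac{2}{-8 + \frac{5}{2}} = \frac{2}{- \frac{11}{2}} = 2 \left(- \frac{2}{11}\right) = - \frac{4}{11}$)
$B{\left(a \right)} = \frac{- \frac{4}{11} + a}{1 + a}$ ($B{\left(a \right)} = \frac{a - \frac{4}{11}}{a + 1} = \frac{- \frac{4}{11} + a}{1 + a}$)
$B^{2}{\left(17 \right)} = \left(\frac{- \frac{4}{11} + 17}{1 + 17}\right)^{2} = \left(\frac{1}{18} \cdot \frac{183}{11}\right)^{2} = \left(\frac{61}{66}\right)^{2} = \frac{3721}{4356}$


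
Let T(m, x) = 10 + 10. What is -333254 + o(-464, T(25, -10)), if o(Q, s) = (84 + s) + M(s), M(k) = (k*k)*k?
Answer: -325150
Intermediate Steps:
T(m, x) = 20
M(k) = k³ (M(k) = k²*k = k³)
o(Q, s) = 84 + s + s³ (o(Q, s) = (84 + s) + s³ = 84 + s + s³)
-333254 + o(-464, T(25, -10)) = -333254 + (84 + 20 + 20³) = -333254 + (84 + 20 + 8000) = -333254 + 8104 = -325150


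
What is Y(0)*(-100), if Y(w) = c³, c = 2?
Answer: -800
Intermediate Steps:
Y(w) = 8 (Y(w) = 2³ = 8)
Y(0)*(-100) = 8*(-100) = -800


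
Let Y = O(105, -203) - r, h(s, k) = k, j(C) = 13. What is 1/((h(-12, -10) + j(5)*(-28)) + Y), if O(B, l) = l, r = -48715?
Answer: 1/48138 ≈ 2.0774e-5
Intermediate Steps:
Y = 48512 (Y = -203 - 1*(-48715) = -203 + 48715 = 48512)
1/((h(-12, -10) + j(5)*(-28)) + Y) = 1/((-10 + 13*(-28)) + 48512) = 1/((-10 - 364) + 48512) = 1/(-374 + 48512) = 1/48138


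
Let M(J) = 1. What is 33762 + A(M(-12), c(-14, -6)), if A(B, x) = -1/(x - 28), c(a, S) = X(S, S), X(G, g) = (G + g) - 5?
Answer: 1519291/45 ≈ 33762.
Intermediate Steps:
X(G, g) = -5 + G + g
c(a, S) = -5 + 2*S (c(a, S) = -5 + S + S = -5 + 2*S)
A(B, x) = -1/(-28 + x)
33762 + A(M(-12), c(-14, -6)) = 33762 - 1/(-28 + (-5 + 2*(-6))) = 33762 - 1/(-28 + (-5 - 12)) = 33762 - 1/(-28 - 17) = 33762 - 1/(-45) = 33762 - 1*(-1/45) = 33762 + 1/45 = 1519291/45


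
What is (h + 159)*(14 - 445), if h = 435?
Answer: -256014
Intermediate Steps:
(h + 159)*(14 - 445) = (435 + 159)*(14 - 445) = 594*(-431) = -256014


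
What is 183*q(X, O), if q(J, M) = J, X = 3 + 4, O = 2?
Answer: 1281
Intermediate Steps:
X = 7
183*q(X, O) = 183*7 = 1281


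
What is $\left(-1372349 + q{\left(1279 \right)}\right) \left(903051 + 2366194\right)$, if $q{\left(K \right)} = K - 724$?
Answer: $-4484730675530$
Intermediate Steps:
$q{\left(K \right)} = -724 + K$ ($q{\left(K \right)} = K - 724 = -724 + K$)
$\left(-1372349 + q{\left(1279 \right)}\right) \left(903051 + 2366194\right) = \left(-1372349 + \left(-724 + 1279\right)\right) \left(903051 + 2366194\right) = \left(-1372349 + 555\right) 3269245 = \left(-1371794\right) 3269245 = -4484730675530$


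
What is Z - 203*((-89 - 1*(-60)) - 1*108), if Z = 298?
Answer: 28109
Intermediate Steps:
Z - 203*((-89 - 1*(-60)) - 1*108) = 298 - 203*((-89 - 1*(-60)) - 1*108) = 298 - 203*((-89 + 60) - 108) = 298 - 203*(-29 - 108) = 298 - 203*(-137) = 298 + 27811 = 28109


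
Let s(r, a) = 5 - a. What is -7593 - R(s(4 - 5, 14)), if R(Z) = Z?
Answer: -7584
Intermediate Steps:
-7593 - R(s(4 - 5, 14)) = -7593 - (5 - 1*14) = -7593 - (5 - 14) = -7593 - 1*(-9) = -7593 + 9 = -7584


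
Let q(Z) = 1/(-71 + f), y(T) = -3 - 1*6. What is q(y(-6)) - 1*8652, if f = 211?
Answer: -1211279/140 ≈ -8652.0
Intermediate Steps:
y(T) = -9 (y(T) = -3 - 6 = -9)
q(Z) = 1/140 (q(Z) = 1/(-71 + 211) = 1/140)
q(y(-6)) - 1*8652 = 1/140 - 1*8652 = 1/140 - 8652 = -1211279/140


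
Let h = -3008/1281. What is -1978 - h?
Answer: -2530810/1281 ≈ -1975.7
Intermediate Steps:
h = -3008/1281 (h = -3008*1/1281 = -3008/1281 ≈ -2.3482)
-1978 - h = -1978 - 1*(-3008/1281) = -1978 + 3008/1281 = -2530810/1281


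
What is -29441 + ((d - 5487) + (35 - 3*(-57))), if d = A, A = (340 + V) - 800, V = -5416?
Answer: -40598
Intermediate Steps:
A = -5876 (A = (340 - 5416) - 800 = -5076 - 800 = -5876)
d = -5876
-29441 + ((d - 5487) + (35 - 3*(-57))) = -29441 + ((-5876 - 5487) + (35 - 3*(-57))) = -29441 + (-11363 + (35 + 171)) = -29441 + (-11363 + 206) = -29441 - 11157 = -40598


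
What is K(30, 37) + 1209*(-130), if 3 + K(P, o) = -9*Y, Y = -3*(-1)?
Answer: -157200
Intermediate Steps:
Y = 3
K(P, o) = -30 (K(P, o) = -3 - 9*3 = -3 - 27 = -30)
K(30, 37) + 1209*(-130) = -30 + 1209*(-130) = -30 - 157170 = -157200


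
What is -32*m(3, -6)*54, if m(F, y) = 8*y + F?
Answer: 77760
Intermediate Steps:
m(F, y) = F + 8*y
-32*m(3, -6)*54 = -32*(3 + 8*(-6))*54 = -32*(3 - 48)*54 = -32*(-45)*54 = 1440*54 = 77760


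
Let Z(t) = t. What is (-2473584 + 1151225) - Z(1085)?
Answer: -1323444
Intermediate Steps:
(-2473584 + 1151225) - Z(1085) = (-2473584 + 1151225) - 1*1085 = -1322359 - 1085 = -1323444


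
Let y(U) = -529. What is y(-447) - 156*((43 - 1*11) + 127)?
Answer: -25333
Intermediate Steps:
y(-447) - 156*((43 - 1*11) + 127) = -529 - 156*((43 - 1*11) + 127) = -529 - 156*((43 - 11) + 127) = -529 - 156*(32 + 127) = -529 - 156*159 = -529 - 24804 = -25333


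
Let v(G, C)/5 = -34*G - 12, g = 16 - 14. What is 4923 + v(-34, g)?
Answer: 10643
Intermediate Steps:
g = 2
v(G, C) = -60 - 170*G (v(G, C) = 5*(-34*G - 12) = 5*(-12 - 34*G) = -60 - 170*G)
4923 + v(-34, g) = 4923 + (-60 - 170*(-34)) = 4923 + (-60 + 5780) = 4923 + 5720 = 10643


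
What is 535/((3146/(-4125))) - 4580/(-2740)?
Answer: -27420131/39182 ≈ -699.81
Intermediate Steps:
535/((3146/(-4125))) - 4580/(-2740) = 535/((3146*(-1/4125))) - 4580*(-1/2740) = 535/(-286/375) + 229/137 = 535*(-375/286) + 229/137 = -200625/286 + 229/137 = -27420131/39182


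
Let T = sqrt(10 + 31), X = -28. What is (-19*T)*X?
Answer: 532*sqrt(41) ≈ 3406.5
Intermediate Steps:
T = sqrt(41) ≈ 6.4031
(-19*T)*X = -19*sqrt(41)*(-28) = 532*sqrt(41)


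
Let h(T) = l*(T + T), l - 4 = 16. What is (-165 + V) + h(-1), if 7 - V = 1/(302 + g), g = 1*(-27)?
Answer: -54451/275 ≈ -198.00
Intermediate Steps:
l = 20 (l = 4 + 16 = 20)
g = -27
h(T) = 40*T (h(T) = 20*(T + T) = 20*(2*T) = 40*T)
V = 1924/275 (V = 7 - 1/(302 - 27) = 7 - 1/275 = 1924/275 ≈ 6.9964)
(-165 + V) + h(-1) = (-165 + 1924/275) + 40*(-1) = -43451/275 - 40 = -54451/275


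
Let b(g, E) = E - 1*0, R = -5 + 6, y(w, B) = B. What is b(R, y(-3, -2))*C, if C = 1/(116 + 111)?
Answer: -2/227 ≈ -0.0088106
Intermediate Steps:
C = 1/227 ≈ 0.0044053
R = 1
b(g, E) = E (b(g, E) = E + 0 = E)
b(R, y(-3, -2))*C = -2*1/227 = -2/227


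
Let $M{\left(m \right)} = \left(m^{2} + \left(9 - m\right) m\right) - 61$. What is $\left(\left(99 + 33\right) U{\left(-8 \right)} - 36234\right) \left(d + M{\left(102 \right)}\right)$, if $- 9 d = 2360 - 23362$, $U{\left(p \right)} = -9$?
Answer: $-119396970$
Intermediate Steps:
$d = \frac{21002}{9}$ ($d = - \frac{2360 - 23362}{9} = \left(- \frac{1}{9}\right) \left(-21002\right) = \frac{21002}{9} \approx 2333.6$)
$M{\left(m \right)} = -61 + m^{2} + m \left(9 - m\right)$ ($M{\left(m \right)} = \left(m^{2} + m \left(9 - m\right)\right) - 61 = -61 + m^{2} + m \left(9 - m\right)$)
$\left(\left(99 + 33\right) U{\left(-8 \right)} - 36234\right) \left(d + M{\left(102 \right)}\right) = \left(\left(99 + 33\right) \left(-9\right) - 36234\right) \left(\frac{21002}{9} + \left(-61 + 9 \cdot 102\right)\right) = \left(132 \left(-9\right) - 36234\right) \left(\frac{21002}{9} + \left(-61 + 918\right)\right) = \left(-1188 - 36234\right) \left(\frac{21002}{9} + 857\right) = \left(-37422\right) \frac{28715}{9} = -119396970$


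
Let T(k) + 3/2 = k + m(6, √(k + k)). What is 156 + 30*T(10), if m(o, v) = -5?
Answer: 261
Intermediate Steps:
T(k) = -13/2 + k (T(k) = -3/2 + (k - 5) = -3/2 + (-5 + k) = -13/2 + k)
156 + 30*T(10) = 156 + 30*(-13/2 + 10) = 156 + 30*(7/2) = 156 + 105 = 261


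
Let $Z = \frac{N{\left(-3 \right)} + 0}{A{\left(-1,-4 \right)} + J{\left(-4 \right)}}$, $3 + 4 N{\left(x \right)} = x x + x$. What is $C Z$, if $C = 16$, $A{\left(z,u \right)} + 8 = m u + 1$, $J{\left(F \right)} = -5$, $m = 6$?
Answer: $- \frac{1}{3} \approx -0.33333$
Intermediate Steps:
$A{\left(z,u \right)} = -7 + 6 u$ ($A{\left(z,u \right)} = -8 + \left(6 u + 1\right) = -8 + \left(1 + 6 u\right) = -7 + 6 u$)
$N{\left(x \right)} = - \frac{3}{4} + \frac{x}{4} + \frac{x^{2}}{4}$ ($N{\left(x \right)} = - \frac{3}{4} + \frac{x x + x}{4} = - \frac{3}{4} + \frac{x^{2} + x}{4} = - \frac{3}{4} + \frac{x + x^{2}}{4} = - \frac{3}{4} + \left(\frac{x}{4} + \frac{x^{2}}{4}\right) = - \frac{3}{4} + \frac{x}{4} + \frac{x^{2}}{4}$)
$Z = - \frac{1}{48}$ ($Z = \frac{\left(- \frac{3}{4} + \frac{1}{4} \left(-3\right) + \frac{\left(-3\right)^{2}}{4}\right) + 0}{\left(-7 + 6 \left(-4\right)\right) - 5} = \frac{\left(- \frac{3}{4} - \frac{3}{4} + \frac{1}{4} \cdot 9\right) + 0}{\left(-7 - 24\right) - 5} = \frac{\left(- \frac{3}{4} - \frac{3}{4} + \frac{9}{4}\right) + 0}{-31 - 5} = \frac{\frac{3}{4} + 0}{-36} = \frac{3}{4} \left(- \frac{1}{36}\right) = - \frac{1}{48} \approx -0.020833$)
$C Z = 16 \left(- \frac{1}{48}\right) = - \frac{1}{3}$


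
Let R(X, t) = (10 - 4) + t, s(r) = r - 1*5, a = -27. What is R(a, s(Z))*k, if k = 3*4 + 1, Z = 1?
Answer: 26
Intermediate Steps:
k = 13 (k = 12 + 1 = 13)
s(r) = -5 + r (s(r) = r - 5 = -5 + r)
R(X, t) = 6 + t
R(a, s(Z))*k = (6 + (-5 + 1))*13 = (6 - 4)*13 = 2*13 = 26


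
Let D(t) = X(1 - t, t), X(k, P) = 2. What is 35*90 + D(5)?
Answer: 3152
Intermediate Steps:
D(t) = 2
35*90 + D(5) = 35*90 + 2 = 3150 + 2 = 3152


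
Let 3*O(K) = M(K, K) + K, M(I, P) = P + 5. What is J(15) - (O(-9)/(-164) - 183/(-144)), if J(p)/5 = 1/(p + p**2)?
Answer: -157/123 ≈ -1.2764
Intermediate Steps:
M(I, P) = 5 + P
O(K) = 5/3 + 2*K/3 (O(K) = ((5 + K) + K)/3 = (5 + 2*K)/3 = 5/3 + 2*K/3)
J(p) = 5/(p + p**2)
J(15) - (O(-9)/(-164) - 183/(-144)) = 5/(15*(1 + 15)) - ((5/3 + (2/3)*(-9))/(-164) - 183/(-144)) = 5*(1/15)/16 - ((5/3 - 6)*(-1/164) - 183*(-1/144)) = 5*(1/15)*(1/16) - (-13/3*(-1/164) + 61/48) = 1/48 - (13/492 + 61/48) = 1/48 - 1*851/656 = 1/48 - 851/656 = -157/123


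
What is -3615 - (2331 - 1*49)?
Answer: -5897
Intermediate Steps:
-3615 - (2331 - 1*49) = -3615 - (2331 - 49) = -3615 - 1*2282 = -3615 - 2282 = -5897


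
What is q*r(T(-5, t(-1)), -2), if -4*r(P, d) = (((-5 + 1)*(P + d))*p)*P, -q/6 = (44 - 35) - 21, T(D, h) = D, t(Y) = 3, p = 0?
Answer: 0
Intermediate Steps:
q = 72 (q = -6*((44 - 35) - 21) = -6*(9 - 21) = -6*(-12) = 72)
r(P, d) = 0 (r(P, d) = -((-5 + 1)*(P + d))*0*P/4 = --4*(P + d)*0*P/4 = -(-4*P - 4*d)*0*P/4 = -0*P = -¼*0 = 0)
q*r(T(-5, t(-1)), -2) = 72*0 = 0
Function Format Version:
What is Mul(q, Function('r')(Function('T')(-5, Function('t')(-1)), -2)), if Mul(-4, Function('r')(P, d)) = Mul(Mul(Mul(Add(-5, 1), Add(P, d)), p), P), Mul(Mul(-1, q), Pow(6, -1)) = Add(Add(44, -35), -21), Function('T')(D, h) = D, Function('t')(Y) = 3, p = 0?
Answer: 0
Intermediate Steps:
q = 72 (q = Mul(-6, Add(Add(44, -35), -21)) = Mul(-6, Add(9, -21)) = Mul(-6, -12) = 72)
Function('r')(P, d) = 0 (Function('r')(P, d) = Mul(Rational(-1, 4), Mul(Mul(Mul(Add(-5, 1), Add(P, d)), 0), P)) = Mul(Rational(-1, 4), Mul(Mul(Mul(-4, Add(P, d)), 0), P)) = Mul(Rational(-1, 4), Mul(Mul(Add(Mul(-4, P), Mul(-4, d)), 0), P)) = Mul(Rational(-1, 4), Mul(0, P)) = Mul(Rational(-1, 4), 0) = 0)
Mul(q, Function('r')(Function('T')(-5, Function('t')(-1)), -2)) = Mul(72, 0) = 0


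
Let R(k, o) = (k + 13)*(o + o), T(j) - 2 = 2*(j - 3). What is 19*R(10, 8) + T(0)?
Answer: 6988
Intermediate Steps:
T(j) = -4 + 2*j (T(j) = 2 + 2*(j - 3) = 2 + 2*(-3 + j) = 2 + (-6 + 2*j) = -4 + 2*j)
R(k, o) = 2*o*(13 + k) (R(k, o) = (13 + k)*(2*o) = 2*o*(13 + k))
19*R(10, 8) + T(0) = 19*(2*8*(13 + 10)) + (-4 + 2*0) = 19*(2*8*23) + (-4 + 0) = 19*368 - 4 = 6992 - 4 = 6988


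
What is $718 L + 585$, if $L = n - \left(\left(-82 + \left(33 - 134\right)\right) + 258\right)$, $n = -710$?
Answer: $-563045$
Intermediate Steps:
$L = -785$ ($L = -710 - \left(\left(-82 + \left(33 - 134\right)\right) + 258\right) = -710 - \left(\left(-82 - 101\right) + 258\right) = -710 - \left(-183 + 258\right) = -710 - 75 = -785$)
$718 L + 585 = 718 \left(-785\right) + 585 = -563630 + 585 = -563045$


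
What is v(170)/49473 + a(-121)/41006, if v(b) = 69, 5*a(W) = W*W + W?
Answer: 1061587/14700651 ≈ 0.072214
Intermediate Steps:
a(W) = W/5 + W²/5 (a(W) = (W*W + W)/5 = (W² + W)/5 = (W + W²)/5 = W/5 + W²/5)
v(170)/49473 + a(-121)/41006 = 69/49473 + ((⅕)*(-121)*(1 - 121))/41006 = 69*(1/49473) + ((⅕)*(-121)*(-120))*(1/41006) = 1/717 + 2904*(1/41006) = 1/717 + 1452/20503 = 1061587/14700651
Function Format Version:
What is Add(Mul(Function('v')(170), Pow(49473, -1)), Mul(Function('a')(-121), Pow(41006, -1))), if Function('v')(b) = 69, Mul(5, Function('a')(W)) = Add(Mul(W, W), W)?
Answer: Rational(1061587, 14700651) ≈ 0.072214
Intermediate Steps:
Function('a')(W) = Add(Mul(Rational(1, 5), W), Mul(Rational(1, 5), Pow(W, 2))) (Function('a')(W) = Mul(Rational(1, 5), Add(Mul(W, W), W)) = Mul(Rational(1, 5), Add(Pow(W, 2), W)) = Mul(Rational(1, 5), Add(W, Pow(W, 2))) = Add(Mul(Rational(1, 5), W), Mul(Rational(1, 5), Pow(W, 2))))
Add(Mul(Function('v')(170), Pow(49473, -1)), Mul(Function('a')(-121), Pow(41006, -1))) = Add(Mul(69, Pow(49473, -1)), Mul(Mul(Rational(1, 5), -121, Add(1, -121)), Pow(41006, -1))) = Add(Mul(69, Rational(1, 49473)), Mul(Mul(Rational(1, 5), -121, -120), Rational(1, 41006))) = Add(Rational(1, 717), Mul(2904, Rational(1, 41006))) = Add(Rational(1, 717), Rational(1452, 20503)) = Rational(1061587, 14700651)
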